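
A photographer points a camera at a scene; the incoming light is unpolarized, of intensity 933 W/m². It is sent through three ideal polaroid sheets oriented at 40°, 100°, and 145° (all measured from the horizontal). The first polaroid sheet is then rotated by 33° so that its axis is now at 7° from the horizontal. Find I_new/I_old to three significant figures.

I_new/I_old ≈ 0.0110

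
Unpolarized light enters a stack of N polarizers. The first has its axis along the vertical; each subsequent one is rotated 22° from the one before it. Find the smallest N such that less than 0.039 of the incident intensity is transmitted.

First polarizer halves the unpolarized light: factor 1/2.
Each further stage multiplies by cos²(22°) = 0.8597.
After N polarizers: T = 0.5·0.8597^(N−1). Require T < 0.039 ⇒ N−1 > ln(0.039/0.5)/ln(0.8597) = 16.87, so N−1 ≥ 17 and N = 18.
Check: N=18 gives T = 0.03825 < 0.039; N=17 gives T = 0.04449.

N = 18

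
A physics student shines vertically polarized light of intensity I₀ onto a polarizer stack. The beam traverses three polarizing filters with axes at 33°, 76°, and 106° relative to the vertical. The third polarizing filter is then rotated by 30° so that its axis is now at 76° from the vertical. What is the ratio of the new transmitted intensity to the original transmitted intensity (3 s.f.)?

I_new/I_old ≈ 1.33

Before rotation:
I₁ = I₀ cos²(33° − 0°) = I₀ cos²(33°) = 0.7034 I₀.
I₂ = I₁ cos²(76° − 33°) = 0.7034 I₀ · cos²(43°) = 0.3762 I₀.
I₃ = I₂ cos²(106° − 76°) = 0.3762 I₀ · cos²(30°) = 0.2822 I₀.
After rotation:
I₁ = I₀ cos²(33° − 0°) = I₀ cos²(33°) = 0.7034 I₀.
I₂ = I₁ cos²(76° − 33°) = 0.7034 I₀ · cos²(43°) = 0.3762 I₀.
I₃ = I₂ cos²(76° − 76°) = 0.3762 I₀ · cos²(0°) = 0.3762 I₀.
Ratio = 0.3762 / 0.2822 = 1.333.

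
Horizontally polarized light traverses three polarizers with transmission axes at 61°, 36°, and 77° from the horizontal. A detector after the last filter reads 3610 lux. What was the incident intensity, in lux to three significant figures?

I₁ = I₀ cos²(61° − 0°) = I₀ cos²(61°) = 0.235 I₀.
I₂ = I₁ cos²(36° − 61°) = 0.235 I₀ · cos²(25°) = 0.1931 I₀.
I₃ = I₂ cos²(77° − 36°) = 0.1931 I₀ · cos²(41°) = 0.11 I₀.
So 3610 lux = 0.11 I₀, giving I₀ = 3610/0.11 = 3.283e+04 lux.

I₀ ≈ 3.28e4 lux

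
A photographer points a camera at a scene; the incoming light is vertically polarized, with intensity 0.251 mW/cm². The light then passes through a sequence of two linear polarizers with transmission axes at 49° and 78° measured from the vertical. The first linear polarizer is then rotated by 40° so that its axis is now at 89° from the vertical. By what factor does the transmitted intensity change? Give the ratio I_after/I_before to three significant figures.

Before rotation:
By Malus's law, I₁ = I₀ cos²(49° − 0°) = I₀ cos²(49°) = 0.4304 I₀.
I₂ = I₁ cos²(78° − 49°) = 0.4304 I₀ · cos²(29°) = 0.3292 I₀.
After rotation:
I₁ = I₀ cos²(89° − 0°) = I₀ cos²(89°) = 0.0003046 I₀.
I₂ = I₁ cos²(78° − 89°) = 0.0003046 I₀ · cos²(11°) = 0.0002935 I₀.
Ratio = 0.0002935 / 0.3292 = 0.0008914.

I_new/I_old ≈ 0.000891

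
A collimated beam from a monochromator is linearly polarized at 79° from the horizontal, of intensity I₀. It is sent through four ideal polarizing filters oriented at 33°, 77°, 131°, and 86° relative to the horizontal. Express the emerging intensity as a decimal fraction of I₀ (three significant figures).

I₁ = I₀ cos²(33° − 79°) = I₀ cos²(46°) = 0.4826 I₀.
I₂ = I₁ cos²(77° − 33°) = 0.4826 I₀ · cos²(44°) = 0.2497 I₀.
I₃ = I₂ cos²(131° − 77°) = 0.2497 I₀ · cos²(54°) = 0.08627 I₀.
I₄ = I₃ cos²(86° − 131°) = 0.08627 I₀ · cos²(45°) = 0.04313 I₀.
Transmitted fraction = 0.04313.

≈ 0.0431 I₀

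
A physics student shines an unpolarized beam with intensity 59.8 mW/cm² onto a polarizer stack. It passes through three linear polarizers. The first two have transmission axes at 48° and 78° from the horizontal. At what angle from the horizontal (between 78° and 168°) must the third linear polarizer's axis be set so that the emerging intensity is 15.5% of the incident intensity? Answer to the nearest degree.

θ ≈ 128°

Unpolarized light through the first polarizer → I₁ = ½ I₀, now polarized at 48°.
I₂ = I₁ cos²(78° − 48°) = 0.5 I₀ · cos²(30°) = 0.375 I₀.
Need I₃/I₀ = 0.155, so cos²(θ − 78°) = 0.155 / 0.375 = 0.4133.
θ − 78° = arccos(√0.4133) = 50.0°, giving θ ≈ 78 + 50.0 = 128.0°.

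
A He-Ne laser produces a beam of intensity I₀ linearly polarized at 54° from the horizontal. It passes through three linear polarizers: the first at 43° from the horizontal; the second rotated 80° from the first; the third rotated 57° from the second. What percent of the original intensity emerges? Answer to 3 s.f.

I₁ = I₀ cos²(43° − 54°) = I₀ cos²(11°) = 0.9636 I₀.
I₂ = I₁ cos²(80°) = 0.9636 · 0.03015 I₀ = 0.02906 I₀.
I₃ = I₂ cos²(57°) = 0.02906 · 0.2966 I₀ = 0.008619 I₀.
That is 0.8619% of the incident intensity.

≈ 0.862%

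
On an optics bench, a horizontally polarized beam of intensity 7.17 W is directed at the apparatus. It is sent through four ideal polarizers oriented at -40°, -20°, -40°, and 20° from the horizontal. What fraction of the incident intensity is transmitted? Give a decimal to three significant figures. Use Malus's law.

I/I₀ ≈ 0.114

By Malus's law, I₁ = 7.17 W · cos²(40°) = 4.208 W.
I₂ = I₁ · cos²(20°) = 4.208 · 0.883 = 3.715 W.
I₃ = I₂ · cos²(20°) = 3.715 · 0.883 = 3.281 W.
I₄ = I₃ · cos²(60°) = 3.281 · 0.25 = 0.8202 W.
Transmitted fraction = 0.1144.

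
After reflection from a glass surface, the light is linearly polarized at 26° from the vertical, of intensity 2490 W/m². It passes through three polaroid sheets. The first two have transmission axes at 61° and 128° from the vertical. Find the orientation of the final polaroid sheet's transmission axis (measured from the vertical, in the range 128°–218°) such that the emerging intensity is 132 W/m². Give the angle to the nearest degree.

I₁ = I₀ cos²(61° − 26°) = I₀ cos²(35°) = 0.671 I₀.
I₂ = I₁ cos²(128° − 61°) = 0.671 I₀ · cos²(67°) = 0.1024 I₀.
Target fraction: 132 / 2490 W/m² = 0.05301 of I₀.
Need I₃/I₀ = 0.05301, so cos²(θ − 128°) = 0.05301 / 0.1024 = 0.5175.
θ − 128° = arccos(√0.5175) = 44.0°, giving θ ≈ 128 + 44.0 = 172.0°.

θ ≈ 172°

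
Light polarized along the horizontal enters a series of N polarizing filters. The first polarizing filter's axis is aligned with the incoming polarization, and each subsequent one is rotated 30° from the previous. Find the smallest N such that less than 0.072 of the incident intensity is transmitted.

N = 11

First polarizer is aligned with the polarization: full transmission.
Each further stage multiplies by cos²(30°) = 0.75.
After N polarizers: T = 0.75^(N−1). Require T < 0.072 ⇒ N−1 > ln(0.072)/ln(0.75) = 9.15, so N−1 ≥ 10 and N = 11.
Check: N=11 gives T = 0.05631 < 0.072; N=10 gives T = 0.07508.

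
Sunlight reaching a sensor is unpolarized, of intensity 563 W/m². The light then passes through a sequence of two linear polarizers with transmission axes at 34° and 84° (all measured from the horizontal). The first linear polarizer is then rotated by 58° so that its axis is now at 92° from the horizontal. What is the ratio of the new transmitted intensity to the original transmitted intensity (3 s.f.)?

I_new/I_old ≈ 2.37

Before rotation:
Unpolarized light through the first polarizer → I₁ = ½ I₀, now polarized at 34°.
I₂ = I₁ cos²(84° − 34°) = 0.5 I₀ · cos²(50°) = 0.2066 I₀.
After rotation:
Unpolarized light through the first polarizer → I₁ = ½ I₀, now polarized at 92°.
I₂ = I₁ cos²(84° − 92°) = 0.5 I₀ · cos²(8°) = 0.4903 I₀.
Ratio = 0.4903 / 0.2066 = 2.373.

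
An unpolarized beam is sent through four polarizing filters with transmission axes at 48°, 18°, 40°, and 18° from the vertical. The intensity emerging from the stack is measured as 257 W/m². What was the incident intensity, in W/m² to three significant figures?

I₀ ≈ 927 W/m²

Unpolarized light through the first polarizer → I₁ = ½ I₀, now polarized at 48°.
I₂ = I₁ cos²(18° − 48°) = 0.5 I₀ · cos²(30°) = 0.375 I₀.
I₃ = I₂ cos²(40° − 18°) = 0.375 I₀ · cos²(22°) = 0.3224 I₀.
I₄ = I₃ cos²(18° − 40°) = 0.3224 I₀ · cos²(22°) = 0.2771 I₀.
So 257 W/m² = 0.2771 I₀, giving I₀ = 257/0.2771 = 927.3 W/m².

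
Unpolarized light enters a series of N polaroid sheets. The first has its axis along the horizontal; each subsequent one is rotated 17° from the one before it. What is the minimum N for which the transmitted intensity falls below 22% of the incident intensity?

N = 11

First polarizer halves the unpolarized light: factor 1/2.
Each further stage multiplies by cos²(17°) = 0.9145.
After N polarizers: T = 0.5·0.9145^(N−1). Require T < 0.22 ⇒ N−1 > ln(0.22/0.5)/ln(0.9145) = 9.19, so N−1 ≥ 10 and N = 11.
Check: N=11 gives T = 0.2046 < 0.22; N=10 gives T = 0.2237.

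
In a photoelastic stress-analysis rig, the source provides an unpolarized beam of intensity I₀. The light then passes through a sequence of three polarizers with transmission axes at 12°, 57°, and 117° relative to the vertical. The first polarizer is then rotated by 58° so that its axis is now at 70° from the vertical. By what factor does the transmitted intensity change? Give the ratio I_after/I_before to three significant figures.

I_new/I_old ≈ 1.90

Before rotation:
Unpolarized light through the first polarizer → I₁ = ½ I₀, now polarized at 12°.
I₂ = I₁ cos²(57° − 12°) = 0.5 I₀ · cos²(45°) = 0.25 I₀.
I₃ = I₂ cos²(117° − 57°) = 0.25 I₀ · cos²(60°) = 0.0625 I₀.
After rotation:
Unpolarized light through the first polarizer → I₁ = ½ I₀, now polarized at 70°.
I₂ = I₁ cos²(57° − 70°) = 0.5 I₀ · cos²(13°) = 0.4747 I₀.
I₃ = I₂ cos²(117° − 57°) = 0.4747 I₀ · cos²(60°) = 0.1187 I₀.
Ratio = 0.1187 / 0.0625 = 1.899.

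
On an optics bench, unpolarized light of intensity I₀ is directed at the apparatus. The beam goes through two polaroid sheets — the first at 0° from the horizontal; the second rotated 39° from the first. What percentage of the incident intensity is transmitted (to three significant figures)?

≈ 30.2%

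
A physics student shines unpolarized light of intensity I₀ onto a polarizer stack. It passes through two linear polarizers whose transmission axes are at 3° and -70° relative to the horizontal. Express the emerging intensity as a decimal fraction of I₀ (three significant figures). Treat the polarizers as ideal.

Unpolarized light through the first polarizer → I₁ = ½ I₀, now polarized at 3°.
I₂ = I₁ cos²(-70° − 3°) = 0.5 I₀ · cos²(73°) = 0.04274 I₀.
Transmitted fraction = 0.04274.

≈ 0.0427 I₀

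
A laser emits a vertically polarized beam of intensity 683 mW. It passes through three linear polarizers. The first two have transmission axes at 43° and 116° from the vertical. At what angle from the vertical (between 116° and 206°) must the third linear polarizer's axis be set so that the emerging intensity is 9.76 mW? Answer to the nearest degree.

θ ≈ 172°

By Malus's law, I₁ = I₀ cos²(43° − 0°) = I₀ cos²(43°) = 0.5349 I₀.
I₂ = I₁ cos²(116° − 43°) = 0.5349 I₀ · cos²(73°) = 0.04572 I₀.
Target fraction: 9.76 / 683 mW = 0.01429 of I₀.
Need I₃/I₀ = 0.01429, so cos²(θ − 116°) = 0.01429 / 0.04572 = 0.3125.
θ − 116° = arccos(√0.3125) = 56.0°, giving θ ≈ 116 + 56.0 = 172.0°.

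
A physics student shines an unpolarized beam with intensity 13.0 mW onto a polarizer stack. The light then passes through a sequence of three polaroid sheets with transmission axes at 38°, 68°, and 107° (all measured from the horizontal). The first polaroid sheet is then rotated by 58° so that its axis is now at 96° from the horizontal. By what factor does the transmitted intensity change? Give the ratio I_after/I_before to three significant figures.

Before rotation:
Unpolarized light through the first polarizer → I₁ = ½ I₀, now polarized at 38°.
I₂ = I₁ cos²(68° − 38°) = 0.5 I₀ · cos²(30°) = 0.375 I₀.
I₃ = I₂ cos²(107° − 68°) = 0.375 I₀ · cos²(39°) = 0.2265 I₀.
After rotation:
Unpolarized light through the first polarizer → I₁ = ½ I₀, now polarized at 96°.
I₂ = I₁ cos²(68° − 96°) = 0.5 I₀ · cos²(28°) = 0.3898 I₀.
I₃ = I₂ cos²(107° − 68°) = 0.3898 I₀ · cos²(39°) = 0.2354 I₀.
Ratio = 0.2354 / 0.2265 = 1.039.

I_new/I_old ≈ 1.04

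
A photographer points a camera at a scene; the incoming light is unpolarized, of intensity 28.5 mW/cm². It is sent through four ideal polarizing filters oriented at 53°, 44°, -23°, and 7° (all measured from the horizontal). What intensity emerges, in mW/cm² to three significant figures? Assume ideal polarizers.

Unpolarized light through the first polarizer → I₁ = 28.5 mW/cm²/2 = 14.25 mW/cm², polarized at 53°.
I₂ = I₁ · cos²(9°) = 14.25 · 0.9755 = 13.9 mW/cm².
I₃ = I₂ · cos²(67°) = 13.9 · 0.1527 = 2.122 mW/cm².
I₄ = I₃ · cos²(30°) = 2.122 · 0.75 = 1.592 mW/cm².

I ≈ 1.59 mW/cm²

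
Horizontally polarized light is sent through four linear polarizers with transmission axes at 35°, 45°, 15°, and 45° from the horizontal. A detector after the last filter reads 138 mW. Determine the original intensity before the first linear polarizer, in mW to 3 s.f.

I₀ ≈ 377 mW

By Malus's law, I₁ = I₀ cos²(35° − 0°) = I₀ cos²(35°) = 0.671 I₀.
I₂ = I₁ cos²(45° − 35°) = 0.671 I₀ · cos²(10°) = 0.6508 I₀.
I₃ = I₂ cos²(15° − 45°) = 0.6508 I₀ · cos²(30°) = 0.4881 I₀.
I₄ = I₃ cos²(45° − 15°) = 0.4881 I₀ · cos²(30°) = 0.3661 I₀.
So 138 mW = 0.3661 I₀, giving I₀ = 138/0.3661 = 377 mW.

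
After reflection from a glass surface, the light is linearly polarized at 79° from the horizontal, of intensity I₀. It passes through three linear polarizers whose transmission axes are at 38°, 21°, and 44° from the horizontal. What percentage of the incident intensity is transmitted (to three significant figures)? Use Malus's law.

≈ 44.1%

By Malus's law, I₁ = I₀ cos²(38° − 79°) = I₀ cos²(41°) = 0.5696 I₀.
I₂ = I₁ cos²(21° − 38°) = 0.5696 I₀ · cos²(17°) = 0.5209 I₀.
I₃ = I₂ cos²(44° − 21°) = 0.5209 I₀ · cos²(23°) = 0.4414 I₀.
That is 44.14% of the incident intensity.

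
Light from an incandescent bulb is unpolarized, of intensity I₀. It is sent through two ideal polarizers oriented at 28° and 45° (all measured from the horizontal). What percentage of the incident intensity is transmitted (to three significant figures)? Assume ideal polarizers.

≈ 45.7%

Unpolarized light through the first polarizer → I₁ = ½ I₀, now polarized at 28°.
I₂ = I₁ cos²(45° − 28°) = 0.5 I₀ · cos²(17°) = 0.4573 I₀.
That is 45.73% of the incident intensity.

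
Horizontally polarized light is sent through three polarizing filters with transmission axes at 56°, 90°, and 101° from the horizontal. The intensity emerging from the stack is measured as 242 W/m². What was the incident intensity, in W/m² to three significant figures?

I₀ ≈ 1170 W/m²

I₁ = I₀ cos²(56° − 0°) = I₀ cos²(56°) = 0.3127 I₀.
I₂ = I₁ cos²(90° − 56°) = 0.3127 I₀ · cos²(34°) = 0.2149 I₀.
I₃ = I₂ cos²(101° − 90°) = 0.2149 I₀ · cos²(11°) = 0.2071 I₀.
So 242 W/m² = 0.2071 I₀, giving I₀ = 242/0.2071 = 1169 W/m².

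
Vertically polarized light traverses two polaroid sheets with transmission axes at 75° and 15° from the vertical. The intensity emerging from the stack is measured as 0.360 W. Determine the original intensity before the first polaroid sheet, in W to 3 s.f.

I₁ = I₀ cos²(75° − 0°) = I₀ cos²(75°) = 0.06699 I₀.
I₂ = I₁ cos²(15° − 75°) = 0.06699 I₀ · cos²(60°) = 0.01675 I₀.
So 0.360 W = 0.01675 I₀, giving I₀ = 0.360/0.01675 = 21.5 W.

I₀ ≈ 21.5 W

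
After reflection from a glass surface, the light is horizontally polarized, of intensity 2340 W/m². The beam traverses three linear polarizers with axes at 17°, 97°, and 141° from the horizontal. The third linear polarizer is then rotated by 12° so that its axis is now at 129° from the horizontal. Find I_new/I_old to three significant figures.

Before rotation:
By Malus's law, I₁ = I₀ cos²(17° − 0°) = I₀ cos²(17°) = 0.9145 I₀.
I₂ = I₁ cos²(97° − 17°) = 0.9145 I₀ · cos²(80°) = 0.02758 I₀.
I₃ = I₂ cos²(141° − 97°) = 0.02758 I₀ · cos²(44°) = 0.01427 I₀.
After rotation:
I₁ = I₀ cos²(17° − 0°) = I₀ cos²(17°) = 0.9145 I₀.
I₂ = I₁ cos²(97° − 17°) = 0.9145 I₀ · cos²(80°) = 0.02758 I₀.
I₃ = I₂ cos²(129° − 97°) = 0.02758 I₀ · cos²(32°) = 0.01983 I₀.
Ratio = 0.01983 / 0.01427 = 1.39.

I_new/I_old ≈ 1.39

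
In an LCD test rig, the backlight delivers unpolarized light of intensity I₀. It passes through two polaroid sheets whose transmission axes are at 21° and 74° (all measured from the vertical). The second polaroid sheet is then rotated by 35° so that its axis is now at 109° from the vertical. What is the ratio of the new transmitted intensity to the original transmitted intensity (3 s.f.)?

I_new/I_old ≈ 0.00336

Before rotation:
Unpolarized light through the first polarizer → I₁ = ½ I₀, now polarized at 21°.
I₂ = I₁ cos²(74° − 21°) = 0.5 I₀ · cos²(53°) = 0.1811 I₀.
After rotation:
Unpolarized light through the first polarizer → I₁ = ½ I₀, now polarized at 21°.
I₂ = I₁ cos²(109° − 21°) = 0.5 I₀ · cos²(88°) = 0.000609 I₀.
Ratio = 0.000609 / 0.1811 = 0.003363.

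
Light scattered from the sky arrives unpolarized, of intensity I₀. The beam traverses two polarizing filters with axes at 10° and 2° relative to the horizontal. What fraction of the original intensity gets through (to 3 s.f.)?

Unpolarized light through the first polarizer → I₁ = ½ I₀, now polarized at 10°.
I₂ = I₁ cos²(2° − 10°) = 0.5 I₀ · cos²(8°) = 0.4903 I₀.
Transmitted fraction = 0.4903.

≈ 0.490 I₀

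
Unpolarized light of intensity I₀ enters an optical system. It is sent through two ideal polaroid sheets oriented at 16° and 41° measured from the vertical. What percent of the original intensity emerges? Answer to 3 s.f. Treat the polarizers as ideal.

Unpolarized light through the first polarizer → I₁ = ½ I₀, now polarized at 16°.
I₂ = I₁ cos²(41° − 16°) = 0.5 I₀ · cos²(25°) = 0.4107 I₀.
That is 41.07% of the incident intensity.

≈ 41.1%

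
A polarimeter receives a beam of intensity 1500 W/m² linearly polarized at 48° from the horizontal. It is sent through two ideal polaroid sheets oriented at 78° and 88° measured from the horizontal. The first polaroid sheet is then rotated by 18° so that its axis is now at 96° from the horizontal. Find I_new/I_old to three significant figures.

I_new/I_old ≈ 0.604

Before rotation:
I₁ = I₀ cos²(78° − 48°) = I₀ cos²(30°) = 0.75 I₀.
I₂ = I₁ cos²(88° − 78°) = 0.75 I₀ · cos²(10°) = 0.7274 I₀.
After rotation:
I₁ = I₀ cos²(96° − 48°) = I₀ cos²(48°) = 0.4477 I₀.
I₂ = I₁ cos²(88° − 96°) = 0.4477 I₀ · cos²(8°) = 0.4391 I₀.
Ratio = 0.4391 / 0.7274 = 0.6036.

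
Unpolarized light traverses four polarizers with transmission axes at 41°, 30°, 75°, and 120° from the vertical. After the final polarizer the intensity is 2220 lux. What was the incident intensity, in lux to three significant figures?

Unpolarized light through the first polarizer → I₁ = ½ I₀, now polarized at 41°.
I₂ = I₁ cos²(30° − 41°) = 0.5 I₀ · cos²(11°) = 0.4818 I₀.
I₃ = I₂ cos²(75° − 30°) = 0.4818 I₀ · cos²(45°) = 0.2409 I₀.
I₄ = I₃ cos²(120° − 75°) = 0.2409 I₀ · cos²(45°) = 0.1204 I₀.
So 2220 lux = 0.1204 I₀, giving I₀ = 2220/0.1204 = 1.843e+04 lux.

I₀ ≈ 1.84e4 lux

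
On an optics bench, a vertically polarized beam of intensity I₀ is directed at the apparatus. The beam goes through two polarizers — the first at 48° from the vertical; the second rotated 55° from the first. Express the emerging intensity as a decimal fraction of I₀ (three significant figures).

≈ 0.147 I₀

By Malus's law, I₁ = I₀ cos²(48° − 0°) = I₀ cos²(48°) = 0.4477 I₀.
I₂ = I₁ cos²(55°) = 0.4477 · 0.329 I₀ = 0.1473 I₀.
Transmitted fraction = 0.1473.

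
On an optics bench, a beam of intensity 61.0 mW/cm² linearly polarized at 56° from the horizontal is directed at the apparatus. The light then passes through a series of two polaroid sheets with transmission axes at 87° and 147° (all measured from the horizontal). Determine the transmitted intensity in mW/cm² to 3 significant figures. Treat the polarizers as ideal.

I ≈ 11.2 mW/cm²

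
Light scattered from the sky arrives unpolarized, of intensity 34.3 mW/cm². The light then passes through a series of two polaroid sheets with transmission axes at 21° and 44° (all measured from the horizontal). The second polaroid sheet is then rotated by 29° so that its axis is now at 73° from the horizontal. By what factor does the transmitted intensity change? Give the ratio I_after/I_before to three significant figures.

I_new/I_old ≈ 0.447

Before rotation:
Unpolarized light through the first polarizer → I₁ = ½ I₀, now polarized at 21°.
I₂ = I₁ cos²(44° − 21°) = 0.5 I₀ · cos²(23°) = 0.4237 I₀.
After rotation:
Unpolarized light through the first polarizer → I₁ = ½ I₀, now polarized at 21°.
I₂ = I₁ cos²(73° − 21°) = 0.5 I₀ · cos²(52°) = 0.1895 I₀.
Ratio = 0.1895 / 0.4237 = 0.4473.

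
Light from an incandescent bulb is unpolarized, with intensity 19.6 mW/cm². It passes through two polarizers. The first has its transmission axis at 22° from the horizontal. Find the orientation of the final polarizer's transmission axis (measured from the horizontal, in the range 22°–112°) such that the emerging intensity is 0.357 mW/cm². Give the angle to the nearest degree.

Unpolarized light through the first polarizer → I₁ = ½ I₀, now polarized at 22°.
Target fraction: 0.357 / 19.6 mW/cm² = 0.01821 of I₀.
Need I₂/I₀ = 0.01821, so cos²(θ − 22°) = 0.01821 / 0.5 = 0.03643.
θ − 22° = arccos(√0.03643) = 79.0°, giving θ ≈ 22 + 79.0 = 101.0°.

θ ≈ 101°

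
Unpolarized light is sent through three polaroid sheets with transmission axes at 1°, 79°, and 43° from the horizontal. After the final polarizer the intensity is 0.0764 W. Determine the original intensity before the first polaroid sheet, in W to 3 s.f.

Unpolarized light through the first polarizer → I₁ = ½ I₀, now polarized at 1°.
I₂ = I₁ cos²(79° − 1°) = 0.5 I₀ · cos²(78°) = 0.02161 I₀.
I₃ = I₂ cos²(43° − 79°) = 0.02161 I₀ · cos²(36°) = 0.01415 I₀.
So 0.0764 W = 0.01415 I₀, giving I₀ = 0.0764/0.01415 = 5.401 W.

I₀ ≈ 5.40 W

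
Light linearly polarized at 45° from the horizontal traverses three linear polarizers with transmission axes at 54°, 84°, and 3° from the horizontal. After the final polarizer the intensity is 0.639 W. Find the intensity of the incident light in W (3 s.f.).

I₀ ≈ 35.7 W

I₁ = I₀ cos²(54° − 45°) = I₀ cos²(9°) = 0.9755 I₀.
I₂ = I₁ cos²(84° − 54°) = 0.9755 I₀ · cos²(30°) = 0.7316 I₀.
I₃ = I₂ cos²(3° − 84°) = 0.7316 I₀ · cos²(81°) = 0.0179 I₀.
So 0.639 W = 0.0179 I₀, giving I₀ = 0.639/0.0179 = 35.69 W.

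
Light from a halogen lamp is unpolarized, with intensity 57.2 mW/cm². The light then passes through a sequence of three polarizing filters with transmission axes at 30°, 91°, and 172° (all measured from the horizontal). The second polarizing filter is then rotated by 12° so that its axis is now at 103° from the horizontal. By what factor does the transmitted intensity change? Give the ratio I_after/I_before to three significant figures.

Before rotation:
Unpolarized light through the first polarizer → I₁ = ½ I₀, now polarized at 30°.
I₂ = I₁ cos²(91° − 30°) = 0.5 I₀ · cos²(61°) = 0.1175 I₀.
I₃ = I₂ cos²(172° − 91°) = 0.1175 I₀ · cos²(81°) = 0.002876 I₀.
After rotation:
Unpolarized light through the first polarizer → I₁ = ½ I₀, now polarized at 30°.
I₂ = I₁ cos²(103° − 30°) = 0.5 I₀ · cos²(73°) = 0.04274 I₀.
I₃ = I₂ cos²(172° − 103°) = 0.04274 I₀ · cos²(69°) = 0.005489 I₀.
Ratio = 0.005489 / 0.002876 = 1.909.

I_new/I_old ≈ 1.91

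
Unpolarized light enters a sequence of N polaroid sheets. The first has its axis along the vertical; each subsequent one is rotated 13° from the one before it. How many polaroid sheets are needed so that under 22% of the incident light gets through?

N = 17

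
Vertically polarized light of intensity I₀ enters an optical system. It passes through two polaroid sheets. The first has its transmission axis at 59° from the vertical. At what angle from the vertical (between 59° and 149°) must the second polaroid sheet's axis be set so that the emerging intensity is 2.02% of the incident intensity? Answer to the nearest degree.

θ ≈ 133°

By Malus's law, I₁ = I₀ cos²(59° − 0°) = I₀ cos²(59°) = 0.2653 I₀.
Need I₂/I₀ = 0.0202, so cos²(θ − 59°) = 0.0202 / 0.2653 = 0.07615.
θ − 59° = arccos(√0.07615) = 74.0°, giving θ ≈ 59 + 74.0 = 133.0°.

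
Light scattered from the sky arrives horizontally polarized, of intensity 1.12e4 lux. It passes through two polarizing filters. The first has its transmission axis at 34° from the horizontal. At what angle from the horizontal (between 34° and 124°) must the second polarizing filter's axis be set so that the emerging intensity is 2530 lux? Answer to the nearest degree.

θ ≈ 89°

I₁ = I₀ cos²(34° − 0°) = I₀ cos²(34°) = 0.6873 I₀.
Target fraction: 2530 / 1.12e4 lux = 0.2259 of I₀.
Need I₂/I₀ = 0.2259, so cos²(θ − 34°) = 0.2259 / 0.6873 = 0.3287.
θ − 34° = arccos(√0.3287) = 55.0°, giving θ ≈ 34 + 55.0 = 89.0°.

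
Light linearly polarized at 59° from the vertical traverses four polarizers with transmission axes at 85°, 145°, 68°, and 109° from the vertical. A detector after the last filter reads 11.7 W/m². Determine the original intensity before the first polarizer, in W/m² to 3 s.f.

By Malus's law, I₁ = I₀ cos²(85° − 59°) = I₀ cos²(26°) = 0.8078 I₀.
I₂ = I₁ cos²(145° − 85°) = 0.8078 I₀ · cos²(60°) = 0.202 I₀.
I₃ = I₂ cos²(68° − 145°) = 0.202 I₀ · cos²(77°) = 0.01022 I₀.
I₄ = I₃ cos²(109° − 68°) = 0.01022 I₀ · cos²(41°) = 0.005821 I₀.
So 11.7 W/m² = 0.005821 I₀, giving I₀ = 11.7/0.005821 = 2010 W/m².

I₀ ≈ 2010 W/m²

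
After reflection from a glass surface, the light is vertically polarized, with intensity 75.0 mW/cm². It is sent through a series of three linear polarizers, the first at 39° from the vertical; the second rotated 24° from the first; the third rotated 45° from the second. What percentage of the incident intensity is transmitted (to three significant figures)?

≈ 25.2%

I₁ = 75.0 mW/cm² · cos²(39°) = 45.3 mW/cm².
I₂ = I₁ · cos²(24°) = 45.3 · 0.8346 = 37.8 mW/cm².
I₃ = I₂ · cos²(45°) = 37.8 · 0.5 = 18.9 mW/cm².
That is 25.2% of the incident intensity.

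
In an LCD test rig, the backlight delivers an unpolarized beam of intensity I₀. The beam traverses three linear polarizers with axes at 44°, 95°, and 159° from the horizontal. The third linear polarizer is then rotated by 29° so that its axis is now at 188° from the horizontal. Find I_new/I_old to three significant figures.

I_new/I_old ≈ 0.0143

Before rotation:
Unpolarized light through the first polarizer → I₁ = ½ I₀, now polarized at 44°.
I₂ = I₁ cos²(95° − 44°) = 0.5 I₀ · cos²(51°) = 0.198 I₀.
I₃ = I₂ cos²(159° − 95°) = 0.198 I₀ · cos²(64°) = 0.03805 I₀.
After rotation:
Unpolarized light through the first polarizer → I₁ = ½ I₀, now polarized at 44°.
I₂ = I₁ cos²(95° − 44°) = 0.5 I₀ · cos²(51°) = 0.198 I₀.
Angle between axes 2 and 3: 87°. I₃ = 0.198 I₀ · cos²(87°) = 0.0005424 I₀.
Ratio = 0.0005424 / 0.03805 = 0.01425.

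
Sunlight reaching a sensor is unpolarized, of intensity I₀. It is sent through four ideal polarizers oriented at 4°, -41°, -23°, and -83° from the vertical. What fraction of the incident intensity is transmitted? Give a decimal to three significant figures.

≈ 0.0565 I₀

Unpolarized light through the first polarizer → I₁ = ½ I₀, now polarized at 4°.
I₂ = I₁ cos²(-41° − 4°) = 0.5 I₀ · cos²(45°) = 0.25 I₀.
I₃ = I₂ cos²(-23° + 41°) = 0.25 I₀ · cos²(18°) = 0.2261 I₀.
I₄ = I₃ cos²(-83° + 23°) = 0.2261 I₀ · cos²(60°) = 0.05653 I₀.
Transmitted fraction = 0.05653.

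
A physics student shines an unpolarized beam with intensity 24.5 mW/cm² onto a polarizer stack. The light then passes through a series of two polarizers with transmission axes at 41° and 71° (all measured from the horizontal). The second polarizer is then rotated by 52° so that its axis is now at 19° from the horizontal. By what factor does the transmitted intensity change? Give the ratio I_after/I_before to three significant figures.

I_new/I_old ≈ 1.15

Before rotation:
Unpolarized light through the first polarizer → I₁ = ½ I₀, now polarized at 41°.
I₂ = I₁ cos²(71° − 41°) = 0.5 I₀ · cos²(30°) = 0.375 I₀.
After rotation:
Unpolarized light through the first polarizer → I₁ = ½ I₀, now polarized at 41°.
I₂ = I₁ cos²(19° − 41°) = 0.5 I₀ · cos²(22°) = 0.4298 I₀.
Ratio = 0.4298 / 0.375 = 1.146.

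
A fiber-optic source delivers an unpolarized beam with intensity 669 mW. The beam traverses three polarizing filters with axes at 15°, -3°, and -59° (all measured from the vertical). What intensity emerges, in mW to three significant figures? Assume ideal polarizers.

Unpolarized light through the first polarizer → I₁ = 669 mW/2 = 334.5 mW, polarized at 15°.
I₂ = I₁ · cos²(18°) = 334.5 · 0.9045 = 302.6 mW.
I₃ = I₂ · cos²(56°) = 302.6 · 0.3127 = 94.61 mW.

I ≈ 94.6 mW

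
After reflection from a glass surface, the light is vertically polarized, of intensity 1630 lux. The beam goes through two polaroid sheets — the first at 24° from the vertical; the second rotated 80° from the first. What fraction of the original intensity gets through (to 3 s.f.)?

I₁ = 1630 lux · cos²(24°) = 1360 lux.
I₂ = I₁ · cos²(80°) = 1360 · 0.03015 = 41.02 lux.
Transmitted fraction = 0.02517.

I/I₀ ≈ 0.0252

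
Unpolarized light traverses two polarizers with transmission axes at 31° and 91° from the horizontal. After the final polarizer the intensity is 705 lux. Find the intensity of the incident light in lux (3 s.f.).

Unpolarized light through the first polarizer → I₁ = ½ I₀, now polarized at 31°.
I₂ = I₁ cos²(91° − 31°) = 0.5 I₀ · cos²(60°) = 0.125 I₀.
So 705 lux = 0.125 I₀, giving I₀ = 705/0.125 = 5640 lux.

I₀ ≈ 5640 lux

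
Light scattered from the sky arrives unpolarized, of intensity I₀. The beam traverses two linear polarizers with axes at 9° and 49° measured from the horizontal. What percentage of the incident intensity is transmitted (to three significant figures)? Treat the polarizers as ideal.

Unpolarized light through the first polarizer → I₁ = ½ I₀, now polarized at 9°.
I₂ = I₁ cos²(49° − 9°) = 0.5 I₀ · cos²(40°) = 0.2934 I₀.
That is 29.34% of the incident intensity.

≈ 29.3%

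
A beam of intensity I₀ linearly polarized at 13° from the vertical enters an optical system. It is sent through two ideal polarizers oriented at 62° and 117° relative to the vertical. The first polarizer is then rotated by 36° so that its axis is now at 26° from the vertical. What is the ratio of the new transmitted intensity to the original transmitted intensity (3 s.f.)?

Before rotation:
By Malus's law, I₁ = I₀ cos²(62° − 13°) = I₀ cos²(49°) = 0.4304 I₀.
I₂ = I₁ cos²(117° − 62°) = 0.4304 I₀ · cos²(55°) = 0.1416 I₀.
After rotation:
I₁ = I₀ cos²(26° − 13°) = I₀ cos²(13°) = 0.9494 I₀.
Angle between axes 1 and 2: 89°. I₂ = 0.9494 I₀ · cos²(89°) = 0.0002892 I₀.
Ratio = 0.0002892 / 0.1416 = 0.002042.

I_new/I_old ≈ 0.00204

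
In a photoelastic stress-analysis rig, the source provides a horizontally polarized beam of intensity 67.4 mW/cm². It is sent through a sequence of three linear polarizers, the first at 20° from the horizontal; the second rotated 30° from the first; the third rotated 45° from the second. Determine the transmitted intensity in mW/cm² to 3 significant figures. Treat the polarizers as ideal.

I ≈ 22.3 mW/cm²

I₁ = 67.4 mW/cm² · cos²(20°) = 59.52 mW/cm².
I₂ = I₁ · cos²(30°) = 59.52 · 0.75 = 44.64 mW/cm².
I₃ = I₂ · cos²(45°) = 44.64 · 0.5 = 22.32 mW/cm².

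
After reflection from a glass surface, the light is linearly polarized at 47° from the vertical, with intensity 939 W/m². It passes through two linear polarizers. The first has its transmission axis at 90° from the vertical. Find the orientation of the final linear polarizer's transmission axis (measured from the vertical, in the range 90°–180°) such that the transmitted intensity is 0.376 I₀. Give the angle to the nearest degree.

θ ≈ 123°

I₁ = I₀ cos²(90° − 47°) = I₀ cos²(43°) = 0.5349 I₀.
Need I₂/I₀ = 0.376, so cos²(θ − 90°) = 0.376 / 0.5349 = 0.703.
θ − 90° = arccos(√0.703) = 33.0°, giving θ ≈ 90 + 33.0 = 123.0°.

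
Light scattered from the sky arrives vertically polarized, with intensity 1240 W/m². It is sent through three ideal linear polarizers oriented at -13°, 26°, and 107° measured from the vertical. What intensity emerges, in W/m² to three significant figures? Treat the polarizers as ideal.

I₁ = 1240 W/m² · cos²(13°) = 1177 W/m².
I₂ = I₁ · cos²(39°) = 1177 · 0.604 = 711 W/m².
I₃ = I₂ · cos²(81°) = 711 · 0.02447 = 17.4 W/m².

I ≈ 17.4 W/m²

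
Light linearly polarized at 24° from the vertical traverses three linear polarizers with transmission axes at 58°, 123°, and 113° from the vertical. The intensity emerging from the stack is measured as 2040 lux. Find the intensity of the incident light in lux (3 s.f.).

I₀ ≈ 1.71e4 lux

I₁ = I₀ cos²(58° − 24°) = I₀ cos²(34°) = 0.6873 I₀.
I₂ = I₁ cos²(123° − 58°) = 0.6873 I₀ · cos²(65°) = 0.1228 I₀.
I₃ = I₂ cos²(113° − 123°) = 0.1228 I₀ · cos²(10°) = 0.1191 I₀.
So 2040 lux = 0.1191 I₀, giving I₀ = 2040/0.1191 = 1.713e+04 lux.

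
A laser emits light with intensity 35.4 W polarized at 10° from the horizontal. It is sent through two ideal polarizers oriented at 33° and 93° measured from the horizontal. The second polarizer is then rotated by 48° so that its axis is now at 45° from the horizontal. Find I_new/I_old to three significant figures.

I_new/I_old ≈ 3.83

Before rotation:
I₁ = I₀ cos²(33° − 10°) = I₀ cos²(23°) = 0.8473 I₀.
I₂ = I₁ cos²(93° − 33°) = 0.8473 I₀ · cos²(60°) = 0.2118 I₀.
After rotation:
I₁ = I₀ cos²(33° − 10°) = I₀ cos²(23°) = 0.8473 I₀.
I₂ = I₁ cos²(45° − 33°) = 0.8473 I₀ · cos²(12°) = 0.8107 I₀.
Ratio = 0.8107 / 0.2118 = 3.827.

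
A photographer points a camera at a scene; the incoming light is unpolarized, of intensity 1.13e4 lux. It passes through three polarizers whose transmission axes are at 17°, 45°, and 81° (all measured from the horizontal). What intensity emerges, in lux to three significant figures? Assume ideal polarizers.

I ≈ 2880 lux

Unpolarized light through the first polarizer → I₁ = 1.13e4 lux/2 = 5650 lux, polarized at 17°.
I₂ = I₁ · cos²(28°) = 5650 · 0.7796 = 4405 lux.
I₃ = I₂ · cos²(36°) = 4405 · 0.6545 = 2883 lux.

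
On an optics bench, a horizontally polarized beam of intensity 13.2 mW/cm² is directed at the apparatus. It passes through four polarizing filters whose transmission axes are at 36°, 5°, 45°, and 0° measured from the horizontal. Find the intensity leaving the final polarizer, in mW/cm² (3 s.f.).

I ≈ 1.86 mW/cm²

By Malus's law, I₁ = 13.2 mW/cm² · cos²(36°) = 8.64 mW/cm².
I₂ = I₁ · cos²(31°) = 8.64 · 0.7347 = 6.348 mW/cm².
I₃ = I₂ · cos²(40°) = 6.348 · 0.5868 = 3.725 mW/cm².
I₄ = I₃ · cos²(45°) = 3.725 · 0.5 = 1.863 mW/cm².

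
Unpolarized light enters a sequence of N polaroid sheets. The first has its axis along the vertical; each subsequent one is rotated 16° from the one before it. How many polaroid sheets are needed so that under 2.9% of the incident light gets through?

N = 38

First polarizer halves the unpolarized light: factor 1/2.
Each further stage multiplies by cos²(16°) = 0.924.
After N polarizers: T = 0.5·0.924^(N−1). Require T < 0.029 ⇒ N−1 > ln(0.029/0.5)/ln(0.924) = 36.03, so N−1 ≥ 37 and N = 38.
Check: N=38 gives T = 0.02687 < 0.029; N=37 gives T = 0.02908.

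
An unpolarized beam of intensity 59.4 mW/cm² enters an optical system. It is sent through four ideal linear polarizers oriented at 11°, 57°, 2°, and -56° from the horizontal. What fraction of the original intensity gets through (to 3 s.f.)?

Unpolarized light through the first polarizer → I₁ = 59.4 mW/cm²/2 = 29.7 mW/cm², polarized at 11°.
I₂ = I₁ · cos²(46°) = 29.7 · 0.4826 = 14.33 mW/cm².
I₃ = I₂ · cos²(55°) = 14.33 · 0.329 = 4.715 mW/cm².
I₄ = I₃ · cos²(58°) = 4.715 · 0.2808 = 1.324 mW/cm².
Transmitted fraction = 0.02229.

I/I₀ ≈ 0.0223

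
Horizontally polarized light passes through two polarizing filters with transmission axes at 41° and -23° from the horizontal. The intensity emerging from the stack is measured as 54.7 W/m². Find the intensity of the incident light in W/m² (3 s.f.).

I₁ = I₀ cos²(41° − 0°) = I₀ cos²(41°) = 0.5696 I₀.
I₂ = I₁ cos²(-23° − 41°) = 0.5696 I₀ · cos²(64°) = 0.1095 I₀.
So 54.7 W/m² = 0.1095 I₀, giving I₀ = 54.7/0.1095 = 499.7 W/m².

I₀ ≈ 500 W/m²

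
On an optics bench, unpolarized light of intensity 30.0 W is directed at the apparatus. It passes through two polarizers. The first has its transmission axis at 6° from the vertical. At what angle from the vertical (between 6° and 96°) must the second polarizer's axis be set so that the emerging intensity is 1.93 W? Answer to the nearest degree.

Unpolarized light through the first polarizer → I₁ = ½ I₀, now polarized at 6°.
Target fraction: 1.93 / 30.0 W = 0.06433 of I₀.
Need I₂/I₀ = 0.06433, so cos²(θ − 6°) = 0.06433 / 0.5 = 0.1287.
θ − 6° = arccos(√0.1287) = 69.0°, giving θ ≈ 6 + 69.0 = 75.0°.

θ ≈ 75°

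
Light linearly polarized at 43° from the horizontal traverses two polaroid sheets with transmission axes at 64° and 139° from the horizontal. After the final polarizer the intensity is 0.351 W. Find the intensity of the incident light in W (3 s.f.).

By Malus's law, I₁ = I₀ cos²(64° − 43°) = I₀ cos²(21°) = 0.8716 I₀.
I₂ = I₁ cos²(139° − 64°) = 0.8716 I₀ · cos²(75°) = 0.05838 I₀.
So 0.351 W = 0.05838 I₀, giving I₀ = 0.351/0.05838 = 6.012 W.

I₀ ≈ 6.01 W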